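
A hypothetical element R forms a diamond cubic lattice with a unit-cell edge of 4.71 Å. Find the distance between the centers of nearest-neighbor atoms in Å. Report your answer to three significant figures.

In a diamond cubic structure, nearest neighbors lie along the body diagonal with √3·a = 8r; the nearest-neighbor distance equals 2r = 0.4330·a.
d = 0.4330 × 4.71 = 2.04 Å.

2.04 Å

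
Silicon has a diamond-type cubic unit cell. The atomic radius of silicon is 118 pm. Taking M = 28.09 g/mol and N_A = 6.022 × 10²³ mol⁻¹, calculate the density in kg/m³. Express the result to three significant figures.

In a diamond cubic lattice, nearest neighbors lie along the body diagonal with √3·a = 8r, giving a = 545.0 pm = 5.450 × 10^-8 cm.
With Z = 8, ρ = Z·M/(N_A·a³) = 8 × 28.09 / (6.022 × 10²³ × 1.619 × 10^-22) = 2.305 g/cm³ = 2300 kg/m³.

2300 kg/m³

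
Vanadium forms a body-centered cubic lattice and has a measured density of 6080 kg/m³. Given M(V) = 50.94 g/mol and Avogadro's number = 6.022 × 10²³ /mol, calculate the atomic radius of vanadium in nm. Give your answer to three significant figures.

0.131 nm

For a BCC cell (Z = 2), a³ = Z·M/(N_A·ρ) = 2 × 50.94 / (6.022 × 10²³ × 6.080) = 2.783 × 10^-23 cm³, so a = 3.030 × 10^-8 cm = 0.3030 nm.
Atoms touch along the body diagonal, so √3·a = 4r, so r = 0.4330 × a = 0.131 nm.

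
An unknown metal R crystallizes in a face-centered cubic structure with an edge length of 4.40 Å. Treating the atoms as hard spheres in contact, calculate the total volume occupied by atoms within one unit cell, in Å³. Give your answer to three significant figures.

In an FCC lattice atoms touch along the face diagonal, so √2·a = 4r, so r = 0.3536a = 1.556 Å.
V_atoms = Z × (4/3)πr³ = 4 × (4/3)π × (1.556)³ = 63.1 Å³.

63.1 Å³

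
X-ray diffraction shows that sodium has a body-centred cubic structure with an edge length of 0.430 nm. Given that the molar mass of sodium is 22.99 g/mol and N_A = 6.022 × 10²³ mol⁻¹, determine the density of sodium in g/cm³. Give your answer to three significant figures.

A BCC unit cell contains Z = 2 atoms.
Cell volume: a³ = (0.430 nm)³ = (4.300 × 10^-8 cm)³ = 7.951 × 10^-23 cm³.
ρ = Z·M/(N_A·a³) = 2 × 22.99 / (6.022 × 10²³ × 7.951 × 10^-23) = 0.9603 g/cm³.

0.960 g/cm³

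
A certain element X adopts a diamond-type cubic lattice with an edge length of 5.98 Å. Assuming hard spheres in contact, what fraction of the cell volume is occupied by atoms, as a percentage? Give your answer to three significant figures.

In a diamond cubic lattice nearest neighbors lie along the body diagonal with √3·a = 8r, so r = 0.2165a = 1.295 Å.
Packing fraction = Z·(4/3)πr³ / a³ = 8 × (4/3)π × (1.295)³ / (5.98)³ = 0.3401 = 34.0%.

34.0%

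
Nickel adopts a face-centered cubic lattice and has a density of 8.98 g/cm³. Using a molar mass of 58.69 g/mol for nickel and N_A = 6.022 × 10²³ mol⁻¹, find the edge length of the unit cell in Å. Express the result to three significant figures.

With Z = 4 atoms per FCC cell, a³ = Z·M/(N_A·ρ) = 4 × 58.69 / (6.022 × 10²³ × 8.980 g/cm³) = 4.341 × 10^-23 cm³.
a = (4.341 × 10^-23)^(1/3) = 3.515 × 10^-8 cm = 3.51 Å.

3.51 Å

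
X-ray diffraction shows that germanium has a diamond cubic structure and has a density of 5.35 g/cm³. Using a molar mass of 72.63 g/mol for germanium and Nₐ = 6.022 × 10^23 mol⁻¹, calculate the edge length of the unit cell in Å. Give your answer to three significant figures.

5.65 Å

With Z = 8 atoms per diamond cubic cell, a³ = Z·M/(N_A·ρ) = 8 × 72.63 / (6.022 × 10²³ × 5.350 g/cm³) = 1.803 × 10^-22 cm³.
a = (1.803 × 10^-22)^(1/3) = 5.650 × 10^-8 cm = 5.65 Å.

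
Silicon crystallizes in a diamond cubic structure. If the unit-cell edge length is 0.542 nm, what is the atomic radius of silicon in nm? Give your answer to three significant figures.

In a diamond cubic lattice, nearest neighbors lie along the body diagonal with √3·a = 8r.
r = √3·a/8 = 1.7321 × 0.542 / 8 = 0.117 nm.

0.117 nm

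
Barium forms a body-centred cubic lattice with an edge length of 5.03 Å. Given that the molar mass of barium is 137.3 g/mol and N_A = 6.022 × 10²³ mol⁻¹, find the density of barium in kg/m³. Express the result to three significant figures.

3580 kg/m³

A BCC unit cell contains Z = 2 atoms.
Cell volume: a³ = (5.03 Å)³ = (5.030 × 10^-8 cm)³ = 1.273 × 10^-22 cm³.
ρ = Z·M/(N_A·a³) = 2 × 137.3 / (6.022 × 10²³ × 1.273 × 10^-22) = 3.583 g/cm³ = 3580 kg/m³.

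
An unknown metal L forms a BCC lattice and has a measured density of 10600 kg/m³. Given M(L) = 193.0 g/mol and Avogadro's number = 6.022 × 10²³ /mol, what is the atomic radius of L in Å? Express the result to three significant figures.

For a BCC cell (Z = 2), a³ = Z·M/(N_A·ρ) = 2 × 193.0 / (6.022 × 10²³ × 10.60) = 6.047 × 10^-23 cm³, so a = 3.925 × 10^-8 cm = 3.925 Å.
Atoms touch along the body diagonal, so √3·a = 4r, so r = 0.4330 × a = 1.70 Å.

1.70 Å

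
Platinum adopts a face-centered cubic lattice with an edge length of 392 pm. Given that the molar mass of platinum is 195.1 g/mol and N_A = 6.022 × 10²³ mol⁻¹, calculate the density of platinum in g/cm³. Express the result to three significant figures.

21.5 g/cm³

An FCC unit cell contains Z = 4 atoms.
Cell volume: a³ = (392 pm)³ = (3.920 × 10^-8 cm)³ = 6.024 × 10^-23 cm³.
ρ = Z·M/(N_A·a³) = 4 × 195.1 / (6.022 × 10²³ × 6.024 × 10^-23) = 21.51 g/cm³.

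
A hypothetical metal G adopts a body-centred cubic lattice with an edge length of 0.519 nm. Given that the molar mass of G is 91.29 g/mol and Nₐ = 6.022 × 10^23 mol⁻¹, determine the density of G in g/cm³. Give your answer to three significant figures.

A BCC unit cell contains Z = 2 atoms.
Cell volume: a³ = (0.519 nm)³ = (5.190 × 10^-8 cm)³ = 1.398 × 10^-22 cm³.
ρ = Z·M/(N_A·a³) = 2 × 91.29 / (6.022 × 10²³ × 1.398 × 10^-22) = 2.169 g/cm³.

2.17 g/cm³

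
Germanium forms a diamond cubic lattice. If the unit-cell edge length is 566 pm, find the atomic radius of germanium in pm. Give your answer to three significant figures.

123 pm

In a diamond cubic lattice, nearest neighbors lie along the body diagonal with √3·a = 8r.
r = √3·a/8 = 1.7321 × 566 / 8 = 123 pm.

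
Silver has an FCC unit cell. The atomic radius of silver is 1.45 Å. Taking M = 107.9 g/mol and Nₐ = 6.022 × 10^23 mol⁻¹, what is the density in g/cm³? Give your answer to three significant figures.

10.4 g/cm³

In an FCC lattice, atoms touch along the face diagonal, so √2·a = 4r, giving a = 4.101 Å = 4.101 × 10^-8 cm.
With Z = 4, ρ = Z·M/(N_A·a³) = 4 × 107.9 / (6.022 × 10²³ × 6.898 × 10^-23) = 10.39 g/cm³.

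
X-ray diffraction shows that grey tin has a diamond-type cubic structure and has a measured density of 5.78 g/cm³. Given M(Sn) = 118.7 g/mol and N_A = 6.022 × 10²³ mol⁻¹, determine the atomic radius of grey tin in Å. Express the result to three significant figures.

For a diamond cubic cell (Z = 8), a³ = Z·M/(N_A·ρ) = 8 × 118.7 / (6.022 × 10²³ × 5.780) = 2.728 × 10^-22 cm³, so a = 6.486 × 10^-8 cm = 6.486 Å.
Nearest neighbors lie along the body diagonal with √3·a = 8r, so r = 0.2165 × a = 1.40 Å.

1.40 Å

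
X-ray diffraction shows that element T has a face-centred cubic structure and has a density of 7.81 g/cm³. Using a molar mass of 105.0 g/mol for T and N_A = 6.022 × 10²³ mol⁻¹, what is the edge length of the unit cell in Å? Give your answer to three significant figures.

4.47 Å

With Z = 4 atoms per FCC cell, a³ = Z·M/(N_A·ρ) = 4 × 105.0 / (6.022 × 10²³ × 7.810 g/cm³) = 8.930 × 10^-23 cm³.
a = (8.930 × 10^-23)^(1/3) = 4.470 × 10^-8 cm = 4.47 Å.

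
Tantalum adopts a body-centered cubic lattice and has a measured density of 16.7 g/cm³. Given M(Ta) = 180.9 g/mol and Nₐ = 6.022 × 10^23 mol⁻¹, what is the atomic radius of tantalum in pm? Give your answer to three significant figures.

143 pm

For a BCC cell (Z = 2), a³ = Z·M/(N_A·ρ) = 2 × 180.9 / (6.022 × 10²³ × 16.70) = 3.598 × 10^-23 cm³, so a = 3.301 × 10^-8 cm = 330.1 pm.
Atoms touch along the body diagonal, so √3·a = 4r, so r = 0.4330 × a = 143 pm.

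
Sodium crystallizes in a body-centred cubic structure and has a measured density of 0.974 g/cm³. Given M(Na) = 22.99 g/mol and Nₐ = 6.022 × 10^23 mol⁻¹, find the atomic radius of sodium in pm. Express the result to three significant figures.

185 pm

For a BCC cell (Z = 2), a³ = Z·M/(N_A·ρ) = 2 × 22.99 / (6.022 × 10²³ × 0.9740) = 7.839 × 10^-23 cm³, so a = 4.280 × 10^-8 cm = 428.0 pm.
Atoms touch along the body diagonal, so √3·a = 4r, so r = 0.4330 × a = 185 pm.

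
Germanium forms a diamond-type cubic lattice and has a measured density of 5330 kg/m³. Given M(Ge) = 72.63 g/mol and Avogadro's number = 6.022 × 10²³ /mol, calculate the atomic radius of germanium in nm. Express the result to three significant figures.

For a diamond cubic cell (Z = 8), a³ = Z·M/(N_A·ρ) = 8 × 72.63 / (6.022 × 10²³ × 5.330) = 1.810 × 10^-22 cm³, so a = 5.657 × 10^-8 cm = 0.5657 nm.
Nearest neighbors lie along the body diagonal with √3·a = 8r, so r = 0.2165 × a = 0.122 nm.

0.122 nm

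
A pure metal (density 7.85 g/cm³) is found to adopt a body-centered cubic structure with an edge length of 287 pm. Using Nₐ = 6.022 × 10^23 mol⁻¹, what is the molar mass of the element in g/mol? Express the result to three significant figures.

55.9 g/mol

A BCC cell has Z = 2 atoms; a = 2.870 × 10^-8 cm.
M = ρ·N_A·a³/Z = 7.85 × 6.022 × 10²³ × 2.364 × 10^-23 / 2 = 55.9 g/mol.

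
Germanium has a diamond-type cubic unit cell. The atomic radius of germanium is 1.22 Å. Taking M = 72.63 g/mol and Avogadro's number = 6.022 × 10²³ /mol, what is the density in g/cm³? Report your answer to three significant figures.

In a diamond cubic lattice, nearest neighbors lie along the body diagonal with √3·a = 8r, giving a = 5.635 Å = 5.635 × 10^-8 cm.
With Z = 8, ρ = Z·M/(N_A·a³) = 8 × 72.63 / (6.022 × 10²³ × 1.789 × 10^-22) = 5.393 g/cm³.

5.39 g/cm³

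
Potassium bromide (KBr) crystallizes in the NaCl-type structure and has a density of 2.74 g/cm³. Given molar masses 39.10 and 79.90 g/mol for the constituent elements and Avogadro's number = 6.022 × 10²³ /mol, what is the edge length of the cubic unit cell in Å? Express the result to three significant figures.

M(KBr) = 119.0 g/mol; Z = 4 formula units per cell.
a³ = Z·M/(N_A·ρ) = 4 × 119.0 / (6.022 × 10²³ × 2.74) = 2.885 × 10^-22 cm³, so a = 6.608 × 10^-8 cm = 6.61 Å.

6.61 Å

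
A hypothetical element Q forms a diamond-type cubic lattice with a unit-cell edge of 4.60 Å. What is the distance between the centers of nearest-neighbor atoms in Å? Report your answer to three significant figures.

In a diamond cubic structure, nearest neighbors lie along the body diagonal with √3·a = 8r; the nearest-neighbor distance equals 2r = 0.4330·a.
d = 0.4330 × 4.60 = 1.99 Å.

1.99 Å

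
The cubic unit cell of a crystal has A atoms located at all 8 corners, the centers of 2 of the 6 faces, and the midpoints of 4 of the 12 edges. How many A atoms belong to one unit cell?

3

Corner atoms are shared by 8 cells (1/8 each), face atoms by 2 (1/2 each), edge atoms by 4 (1/4 each).
Net atoms = 8 × 1/8 + 2 × 1/2 + 4 × 1/4 = 1 + 1 + 1 = 3.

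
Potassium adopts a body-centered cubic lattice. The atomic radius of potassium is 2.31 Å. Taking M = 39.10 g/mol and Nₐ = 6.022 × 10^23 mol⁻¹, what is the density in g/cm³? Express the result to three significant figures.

0.855 g/cm³

In a BCC lattice, atoms touch along the body diagonal, so √3·a = 4r, giving a = 5.335 Å = 5.335 × 10^-8 cm.
With Z = 2, ρ = Z·M/(N_A·a³) = 2 × 39.10 / (6.022 × 10²³ × 1.518 × 10^-22) = 0.8553 g/cm³.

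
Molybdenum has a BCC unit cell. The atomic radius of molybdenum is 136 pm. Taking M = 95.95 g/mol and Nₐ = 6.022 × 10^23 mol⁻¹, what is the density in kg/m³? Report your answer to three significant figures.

In a BCC lattice, atoms touch along the body diagonal, so √3·a = 4r, giving a = 314.1 pm = 3.141 × 10^-8 cm.
With Z = 2, ρ = Z·M/(N_A·a³) = 2 × 95.95 / (6.022 × 10²³ × 3.098 × 10^-23) = 10.29 g/cm³ = 10300 kg/m³.

10300 kg/m³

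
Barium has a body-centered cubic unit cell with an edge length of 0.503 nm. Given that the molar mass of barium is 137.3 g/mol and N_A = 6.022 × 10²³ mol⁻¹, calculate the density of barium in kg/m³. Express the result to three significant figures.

A BCC unit cell contains Z = 2 atoms.
Cell volume: a³ = (0.503 nm)³ = (5.030 × 10^-8 cm)³ = 1.273 × 10^-22 cm³.
ρ = Z·M/(N_A·a³) = 2 × 137.3 / (6.022 × 10²³ × 1.273 × 10^-22) = 3.583 g/cm³ = 3580 kg/m³.

3580 kg/m³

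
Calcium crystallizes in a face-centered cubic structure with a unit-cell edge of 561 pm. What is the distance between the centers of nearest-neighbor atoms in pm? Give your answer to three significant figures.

397 pm

In an FCC structure, atoms touch along the face diagonal, so √2·a = 4r; the nearest-neighbor distance equals 2r = 0.7071·a.
d = 0.7071 × 561 = 397 pm.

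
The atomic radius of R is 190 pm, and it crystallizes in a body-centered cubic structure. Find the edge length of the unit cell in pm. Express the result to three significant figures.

439 pm

In a BCC lattice, atoms touch along the body diagonal, so √3·a = 4r.
a = 4r/√3 = 4 × 190 / 1.7321 = 439 pm.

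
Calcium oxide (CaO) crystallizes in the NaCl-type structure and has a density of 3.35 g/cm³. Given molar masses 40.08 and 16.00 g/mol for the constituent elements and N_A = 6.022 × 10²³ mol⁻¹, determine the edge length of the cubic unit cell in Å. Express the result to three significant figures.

4.81 Å

M(CaO) = 56.08 g/mol; Z = 4 formula units per cell.
a³ = Z·M/(N_A·ρ) = 4 × 56.08 / (6.022 × 10²³ × 3.35) = 1.112 × 10^-22 cm³, so a = 4.809 × 10^-8 cm = 4.81 Å.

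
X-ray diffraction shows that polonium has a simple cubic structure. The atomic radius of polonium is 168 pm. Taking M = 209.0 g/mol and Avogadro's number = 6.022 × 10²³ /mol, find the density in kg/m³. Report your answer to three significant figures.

In a simple cubic lattice, atoms touch along the cell edge, so a = 2r, giving a = 336.0 pm = 3.360 × 10^-8 cm.
With Z = 1, ρ = Z·M/(N_A·a³) = 1 × 209.0 / (6.022 × 10²³ × 3.793 × 10^-23) = 9.149 g/cm³ = 9150 kg/m³.

9150 kg/m³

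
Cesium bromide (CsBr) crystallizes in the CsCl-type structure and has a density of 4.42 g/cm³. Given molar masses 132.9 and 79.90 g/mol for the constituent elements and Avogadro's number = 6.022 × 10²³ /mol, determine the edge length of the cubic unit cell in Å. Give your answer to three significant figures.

4.31 Å

M(CsBr) = 212.8 g/mol; Z = 1 formula unit per cell.
a³ = Z·M/(N_A·ρ) = 1 × 212.8 / (6.022 × 10²³ × 4.42) = 7.995 × 10^-23 cm³, so a = 4.308 × 10^-8 cm = 4.31 Å.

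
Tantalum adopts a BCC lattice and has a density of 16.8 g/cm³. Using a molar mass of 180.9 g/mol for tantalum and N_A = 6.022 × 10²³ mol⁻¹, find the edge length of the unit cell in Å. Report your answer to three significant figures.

With Z = 2 atoms per BCC cell, a³ = Z·M/(N_A·ρ) = 2 × 180.9 / (6.022 × 10²³ × 16.80 g/cm³) = 3.576 × 10^-23 cm³.
a = (3.576 × 10^-23)^(1/3) = 3.295 × 10^-8 cm = 3.29 Å.

3.29 Å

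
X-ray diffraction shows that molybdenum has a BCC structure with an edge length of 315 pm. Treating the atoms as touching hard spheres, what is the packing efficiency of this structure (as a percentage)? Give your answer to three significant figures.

68.0%

In a BCC lattice atoms touch along the body diagonal, so √3·a = 4r, so r = 0.4330a = 136.4 pm.
Packing fraction = Z·(4/3)πr³ / a³ = 2 × (4/3)π × (136.4)³ / (315)³ = 0.6802 = 68.0%.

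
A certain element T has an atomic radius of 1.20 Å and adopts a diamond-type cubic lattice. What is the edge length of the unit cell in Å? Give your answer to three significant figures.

5.54 Å

In a diamond cubic lattice, nearest neighbors lie along the body diagonal with √3·a = 8r.
a = 8r/√3 = 8 × 1.20 / 1.7321 = 5.54 Å.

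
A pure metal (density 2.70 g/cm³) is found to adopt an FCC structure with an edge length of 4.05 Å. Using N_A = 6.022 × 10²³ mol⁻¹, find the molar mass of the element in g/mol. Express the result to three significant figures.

An FCC cell has Z = 4 atoms; a = 4.050 × 10^-8 cm.
M = ρ·N_A·a³/Z = 2.70 × 6.022 × 10²³ × 6.643 × 10^-23 / 4 = 27.0 g/mol.

27.0 g/mol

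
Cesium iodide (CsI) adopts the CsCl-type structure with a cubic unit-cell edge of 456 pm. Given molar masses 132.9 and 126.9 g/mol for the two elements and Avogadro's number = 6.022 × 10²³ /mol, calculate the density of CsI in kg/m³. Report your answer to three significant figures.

The CsCl-type structure contains Z = 1 formula unit per cell; M(CsI) = 132.9 + 126.9 = 259.8 g/mol.
a³ = (4.560 × 10^-8 cm)³ = 9.482 × 10^-23 cm³.
ρ = 1 × 259.8 / (6.022 × 10²³ × 9.482 × 10^-23) = 4.550 g/cm³ = 4550 kg/m³.

4550 kg/m³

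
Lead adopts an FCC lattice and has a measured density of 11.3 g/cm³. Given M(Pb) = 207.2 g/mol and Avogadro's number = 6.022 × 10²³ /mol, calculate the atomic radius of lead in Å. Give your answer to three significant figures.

For an FCC cell (Z = 4), a³ = Z·M/(N_A·ρ) = 4 × 207.2 / (6.022 × 10²³ × 11.30) = 1.218 × 10^-22 cm³, so a = 4.957 × 10^-8 cm = 4.957 Å.
Atoms touch along the face diagonal, so √2·a = 4r, so r = 0.3536 × a = 1.75 Å.

1.75 Å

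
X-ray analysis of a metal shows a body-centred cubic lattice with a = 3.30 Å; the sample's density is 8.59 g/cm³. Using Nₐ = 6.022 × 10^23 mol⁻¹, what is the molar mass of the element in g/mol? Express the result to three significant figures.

92.9 g/mol

A BCC cell has Z = 2 atoms; a = 3.300 × 10^-8 cm.
M = ρ·N_A·a³/Z = 8.59 × 6.022 × 10²³ × 3.594 × 10^-23 / 2 = 92.9 g/mol.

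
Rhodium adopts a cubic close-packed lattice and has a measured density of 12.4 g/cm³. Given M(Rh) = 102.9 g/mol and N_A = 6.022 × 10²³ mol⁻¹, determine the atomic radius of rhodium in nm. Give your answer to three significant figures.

0.135 nm

For an FCC cell (Z = 4), a³ = Z·M/(N_A·ρ) = 4 × 102.9 / (6.022 × 10²³ × 12.40) = 5.512 × 10^-23 cm³, so a = 3.806 × 10^-8 cm = 0.3806 nm.
Atoms touch along the face diagonal, so √2·a = 4r, so r = 0.3536 × a = 0.135 nm.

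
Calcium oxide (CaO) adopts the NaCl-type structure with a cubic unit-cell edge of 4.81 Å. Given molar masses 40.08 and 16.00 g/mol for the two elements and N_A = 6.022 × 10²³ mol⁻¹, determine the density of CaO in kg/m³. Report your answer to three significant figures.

The NaCl-type structure contains Z = 4 formula units per cell; M(CaO) = 40.08 + 16.00 = 56.08 g/mol.
a³ = (4.810 × 10^-8 cm)³ = 1.113 × 10^-22 cm³.
ρ = 4 × 56.08 / (6.022 × 10²³ × 1.113 × 10^-22) = 3.347 g/cm³ = 3350 kg/m³.

3350 kg/m³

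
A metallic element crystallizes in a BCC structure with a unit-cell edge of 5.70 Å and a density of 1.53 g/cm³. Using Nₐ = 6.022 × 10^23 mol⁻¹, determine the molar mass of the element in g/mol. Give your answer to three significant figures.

85.3 g/mol

A BCC cell has Z = 2 atoms; a = 5.700 × 10^-8 cm.
M = ρ·N_A·a³/Z = 1.53 × 6.022 × 10²³ × 1.852 × 10^-22 / 2 = 85.3 g/mol.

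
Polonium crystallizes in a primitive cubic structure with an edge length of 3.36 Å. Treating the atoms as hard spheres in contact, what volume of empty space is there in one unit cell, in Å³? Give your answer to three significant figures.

In a simple cubic lattice atoms touch along the cell edge, so a = 2r, so r = 0.5000a = 1.680 Å.
V_cell = a³ = 37.93 Å³; V_atoms = 1 × (4/3)πr³ = 19.86 Å³.
Empty space = 37.93 − 19.86 = 18.1 Å³.

18.1 Å³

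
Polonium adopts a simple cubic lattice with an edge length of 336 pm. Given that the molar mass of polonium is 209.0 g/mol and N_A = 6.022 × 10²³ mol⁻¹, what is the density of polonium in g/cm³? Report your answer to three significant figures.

9.15 g/cm³

A simple cubic unit cell contains Z = 1 atom.
Cell volume: a³ = (336 pm)³ = (3.360 × 10^-8 cm)³ = 3.793 × 10^-23 cm³.
ρ = Z·M/(N_A·a³) = 1 × 209.0 / (6.022 × 10²³ × 3.793 × 10^-23) = 9.149 g/cm³.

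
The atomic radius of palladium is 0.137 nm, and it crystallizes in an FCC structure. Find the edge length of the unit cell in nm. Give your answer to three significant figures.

In an FCC lattice, atoms touch along the face diagonal, so √2·a = 4r.
a = 4r/√2 = 4 × 0.137 / 1.4142 = 0.387 nm.

0.387 nm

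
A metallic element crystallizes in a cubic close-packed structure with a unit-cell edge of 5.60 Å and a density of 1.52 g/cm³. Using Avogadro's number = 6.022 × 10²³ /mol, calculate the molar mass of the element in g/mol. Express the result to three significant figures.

An FCC cell has Z = 4 atoms; a = 5.600 × 10^-8 cm.
M = ρ·N_A·a³/Z = 1.52 × 6.022 × 10²³ × 1.756 × 10^-22 / 4 = 40.2 g/mol.

40.2 g/mol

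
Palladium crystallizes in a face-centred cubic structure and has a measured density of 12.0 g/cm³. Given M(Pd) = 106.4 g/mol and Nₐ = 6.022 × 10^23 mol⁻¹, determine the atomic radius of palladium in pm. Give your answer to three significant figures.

For an FCC cell (Z = 4), a³ = Z·M/(N_A·ρ) = 4 × 106.4 / (6.022 × 10²³ × 12.00) = 5.890 × 10^-23 cm³, so a = 3.891 × 10^-8 cm = 389.1 pm.
Atoms touch along the face diagonal, so √2·a = 4r, so r = 0.3536 × a = 138 pm.

138 pm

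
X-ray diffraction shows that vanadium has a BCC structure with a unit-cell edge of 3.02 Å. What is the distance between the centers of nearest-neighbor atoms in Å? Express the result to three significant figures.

In a BCC structure, atoms touch along the body diagonal, so √3·a = 4r; the nearest-neighbor distance equals 2r = 0.8660·a.
d = 0.8660 × 3.02 = 2.62 Å.

2.62 Å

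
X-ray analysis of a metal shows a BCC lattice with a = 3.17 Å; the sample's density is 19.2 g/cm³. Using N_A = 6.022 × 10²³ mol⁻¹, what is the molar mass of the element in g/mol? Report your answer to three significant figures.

A BCC cell has Z = 2 atoms; a = 3.170 × 10^-8 cm.
M = ρ·N_A·a³/Z = 19.2 × 6.022 × 10²³ × 3.186 × 10^-23 / 2 = 184 g/mol.

184 g/mol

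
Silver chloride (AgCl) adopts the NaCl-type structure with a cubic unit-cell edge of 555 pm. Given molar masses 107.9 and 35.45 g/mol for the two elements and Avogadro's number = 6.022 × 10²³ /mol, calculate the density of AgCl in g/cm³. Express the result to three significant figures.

5.57 g/cm³

The NaCl-type structure contains Z = 4 formula units per cell; M(AgCl) = 107.9 + 35.45 = 143.35 g/mol.
a³ = (5.550 × 10^-8 cm)³ = 1.710 × 10^-22 cm³.
ρ = 4 × 143.35 / (6.022 × 10²³ × 1.710 × 10^-22) = 5.570 g/cm³.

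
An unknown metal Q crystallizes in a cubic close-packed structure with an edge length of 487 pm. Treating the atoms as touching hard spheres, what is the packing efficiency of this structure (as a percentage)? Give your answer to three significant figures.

In an FCC lattice atoms touch along the face diagonal, so √2·a = 4r, so r = 0.3536a = 172.2 pm.
Packing fraction = Z·(4/3)πr³ / a³ = 4 × (4/3)π × (172.2)³ / (487)³ = 0.7405 = 74.0%.

74.0%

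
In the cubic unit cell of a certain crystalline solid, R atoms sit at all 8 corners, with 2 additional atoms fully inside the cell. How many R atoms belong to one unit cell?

3

Corner atoms are shared by 8 cells (1/8 each), interior atoms are unshared.
Net atoms = 8 × 1/8 + 2 = 1 + 2 = 3.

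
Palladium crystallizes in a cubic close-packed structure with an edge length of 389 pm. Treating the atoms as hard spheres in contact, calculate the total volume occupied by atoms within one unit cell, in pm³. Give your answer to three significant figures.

In an FCC lattice atoms touch along the face diagonal, so √2·a = 4r, so r = 0.3536a = 137.5 pm.
V_atoms = Z × (4/3)πr³ = 4 × (4/3)π × (137.5)³ = 4.36 × 10^7 pm³.

4.36 × 10^7 pm³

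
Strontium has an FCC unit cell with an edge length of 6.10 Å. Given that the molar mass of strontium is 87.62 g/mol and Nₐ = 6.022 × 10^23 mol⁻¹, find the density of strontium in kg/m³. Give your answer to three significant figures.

An FCC unit cell contains Z = 4 atoms.
Cell volume: a³ = (6.10 Å)³ = (6.100 × 10^-8 cm)³ = 2.270 × 10^-22 cm³.
ρ = Z·M/(N_A·a³) = 4 × 87.62 / (6.022 × 10²³ × 2.270 × 10^-22) = 2.564 g/cm³ = 2560 kg/m³.

2560 kg/m³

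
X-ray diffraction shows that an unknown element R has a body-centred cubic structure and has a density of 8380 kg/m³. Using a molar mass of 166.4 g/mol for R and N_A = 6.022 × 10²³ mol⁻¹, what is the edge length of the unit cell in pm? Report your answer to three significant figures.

With Z = 2 atoms per BCC cell, a³ = Z·M/(N_A·ρ) = 2 × 166.4 / (6.022 × 10²³ × 8.380 g/cm³) = 6.595 × 10^-23 cm³.
a = (6.595 × 10^-23)^(1/3) = 4.040 × 10^-8 cm = 404 pm.

404 pm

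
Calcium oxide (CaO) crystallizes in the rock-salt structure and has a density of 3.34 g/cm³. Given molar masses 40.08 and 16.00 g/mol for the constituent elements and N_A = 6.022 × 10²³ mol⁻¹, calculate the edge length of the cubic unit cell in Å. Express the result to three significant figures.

M(CaO) = 56.08 g/mol; Z = 4 formula units per cell.
a³ = Z·M/(N_A·ρ) = 4 × 56.08 / (6.022 × 10²³ × 3.34) = 1.115 × 10^-22 cm³, so a = 4.813 × 10^-8 cm = 4.81 Å.

4.81 Å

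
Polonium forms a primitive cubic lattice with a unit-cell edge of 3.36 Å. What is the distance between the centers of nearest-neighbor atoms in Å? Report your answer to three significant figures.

In a simple cubic structure, atoms touch along the cell edge, so a = 2r; the nearest-neighbor distance equals 2r = 1.000·a.
d = 1.000 × 3.36 = 3.36 Å.

3.36 Å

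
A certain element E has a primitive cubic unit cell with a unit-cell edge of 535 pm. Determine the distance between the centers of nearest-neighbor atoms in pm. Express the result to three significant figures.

In a simple cubic structure, atoms touch along the cell edge, so a = 2r; the nearest-neighbor distance equals 2r = 1.000·a.
d = 1.000 × 535 = 535 pm.

535 pm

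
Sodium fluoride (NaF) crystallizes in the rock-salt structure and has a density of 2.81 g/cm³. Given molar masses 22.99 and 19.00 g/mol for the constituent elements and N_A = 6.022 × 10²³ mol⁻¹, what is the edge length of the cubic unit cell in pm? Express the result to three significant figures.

M(NaF) = 41.99 g/mol; Z = 4 formula units per cell.
a³ = Z·M/(N_A·ρ) = 4 × 41.99 / (6.022 × 10²³ × 2.81) = 9.926 × 10^-23 cm³, so a = 4.630 × 10^-8 cm = 463 pm.

463 pm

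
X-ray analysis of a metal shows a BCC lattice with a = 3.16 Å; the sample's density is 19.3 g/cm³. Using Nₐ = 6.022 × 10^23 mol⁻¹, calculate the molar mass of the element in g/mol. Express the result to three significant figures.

A BCC cell has Z = 2 atoms; a = 3.160 × 10^-8 cm.
M = ρ·N_A·a³/Z = 19.3 × 6.022 × 10²³ × 3.155 × 10^-23 / 2 = 183 g/mol.

183 g/mol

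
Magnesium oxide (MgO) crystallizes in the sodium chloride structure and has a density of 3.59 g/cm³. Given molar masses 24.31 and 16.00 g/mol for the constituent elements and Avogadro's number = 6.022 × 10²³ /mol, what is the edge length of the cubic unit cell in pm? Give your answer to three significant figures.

421 pm

M(MgO) = 40.31 g/mol; Z = 4 formula units per cell.
a³ = Z·M/(N_A·ρ) = 4 × 40.31 / (6.022 × 10²³ × 3.59) = 7.458 × 10^-23 cm³, so a = 4.209 × 10^-8 cm = 421 pm.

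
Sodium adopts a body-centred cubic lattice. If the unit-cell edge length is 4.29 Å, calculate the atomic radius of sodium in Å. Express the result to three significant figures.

In a BCC lattice, atoms touch along the body diagonal, so √3·a = 4r.
r = √3·a/4 = 1.7321 × 4.29 / 4 = 1.86 Å.

1.86 Å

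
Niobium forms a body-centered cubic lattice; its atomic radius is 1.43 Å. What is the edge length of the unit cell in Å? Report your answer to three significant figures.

In a BCC lattice, atoms touch along the body diagonal, so √3·a = 4r.
a = 4r/√3 = 4 × 1.43 / 1.7321 = 3.30 Å.

3.30 Å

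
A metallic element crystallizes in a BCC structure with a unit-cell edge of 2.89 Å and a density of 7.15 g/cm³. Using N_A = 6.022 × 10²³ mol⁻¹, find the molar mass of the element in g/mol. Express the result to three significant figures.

52.0 g/mol

A BCC cell has Z = 2 atoms; a = 2.890 × 10^-8 cm.
M = ρ·N_A·a³/Z = 7.15 × 6.022 × 10²³ × 2.414 × 10^-23 / 2 = 52.0 g/mol.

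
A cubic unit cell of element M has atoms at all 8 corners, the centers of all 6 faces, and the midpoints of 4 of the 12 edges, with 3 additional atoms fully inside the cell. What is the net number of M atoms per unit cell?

8

Corner atoms are shared by 8 cells (1/8 each), face atoms by 2 (1/2 each), edge atoms by 4 (1/4 each), interior atoms are unshared.
Net atoms = 8 × 1/8 + 6 × 1/2 + 4 × 1/4 + 3 = 1 + 3 + 1 + 3 = 8.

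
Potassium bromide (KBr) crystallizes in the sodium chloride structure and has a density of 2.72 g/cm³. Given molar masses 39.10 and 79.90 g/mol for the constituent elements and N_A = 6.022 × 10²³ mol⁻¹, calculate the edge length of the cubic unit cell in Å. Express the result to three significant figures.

6.62 Å

M(KBr) = 119.0 g/mol; Z = 4 formula units per cell.
a³ = Z·M/(N_A·ρ) = 4 × 119.0 / (6.022 × 10²³ × 2.72) = 2.906 × 10^-22 cm³, so a = 6.624 × 10^-8 cm = 6.62 Å.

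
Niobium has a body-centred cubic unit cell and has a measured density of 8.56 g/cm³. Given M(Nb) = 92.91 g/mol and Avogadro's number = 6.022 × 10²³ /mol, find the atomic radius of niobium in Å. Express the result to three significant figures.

For a BCC cell (Z = 2), a³ = Z·M/(N_A·ρ) = 2 × 92.91 / (6.022 × 10²³ × 8.560) = 3.605 × 10^-23 cm³, so a = 3.303 × 10^-8 cm = 3.303 Å.
Atoms touch along the body diagonal, so √3·a = 4r, so r = 0.4330 × a = 1.43 Å.

1.43 Å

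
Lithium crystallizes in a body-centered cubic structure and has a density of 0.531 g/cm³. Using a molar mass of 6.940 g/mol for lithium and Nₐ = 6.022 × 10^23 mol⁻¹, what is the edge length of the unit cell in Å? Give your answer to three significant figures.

With Z = 2 atoms per BCC cell, a³ = Z·M/(N_A·ρ) = 2 × 6.940 / (6.022 × 10²³ × 0.5310 g/cm³) = 4.341 × 10^-23 cm³.
a = (4.341 × 10^-23)^(1/3) = 3.514 × 10^-8 cm = 3.51 Å.

3.51 Å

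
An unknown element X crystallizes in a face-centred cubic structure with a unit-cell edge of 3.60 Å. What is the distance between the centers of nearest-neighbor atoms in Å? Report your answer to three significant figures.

2.55 Å

In an FCC structure, atoms touch along the face diagonal, so √2·a = 4r; the nearest-neighbor distance equals 2r = 0.7071·a.
d = 0.7071 × 3.60 = 2.55 Å.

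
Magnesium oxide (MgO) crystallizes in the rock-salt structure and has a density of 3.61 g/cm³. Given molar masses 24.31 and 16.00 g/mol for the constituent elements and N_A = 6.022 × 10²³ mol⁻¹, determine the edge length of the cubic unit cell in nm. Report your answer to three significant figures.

M(MgO) = 40.31 g/mol; Z = 4 formula units per cell.
a³ = Z·M/(N_A·ρ) = 4 × 40.31 / (6.022 × 10²³ × 3.61) = 7.417 × 10^-23 cm³, so a = 4.202 × 10^-8 cm = 0.420 nm.

0.420 nm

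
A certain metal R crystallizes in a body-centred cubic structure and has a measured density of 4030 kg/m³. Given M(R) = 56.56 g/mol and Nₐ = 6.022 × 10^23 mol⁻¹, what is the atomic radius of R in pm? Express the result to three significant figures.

For a BCC cell (Z = 2), a³ = Z·M/(N_A·ρ) = 2 × 56.56 / (6.022 × 10²³ × 4.030) = 4.661 × 10^-23 cm³, so a = 3.599 × 10^-8 cm = 359.9 pm.
Atoms touch along the body diagonal, so √3·a = 4r, so r = 0.4330 × a = 156 pm.

156 pm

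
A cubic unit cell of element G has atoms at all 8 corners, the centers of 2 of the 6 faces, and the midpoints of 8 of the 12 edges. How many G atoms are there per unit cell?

4

Corner atoms are shared by 8 cells (1/8 each), face atoms by 2 (1/2 each), edge atoms by 4 (1/4 each).
Net atoms = 8 × 1/8 + 2 × 1/2 + 8 × 1/4 = 1 + 1 + 2 = 4.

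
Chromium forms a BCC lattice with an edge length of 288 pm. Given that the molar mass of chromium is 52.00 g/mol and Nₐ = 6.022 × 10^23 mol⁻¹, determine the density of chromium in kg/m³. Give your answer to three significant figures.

A BCC unit cell contains Z = 2 atoms.
Cell volume: a³ = (288 pm)³ = (2.880 × 10^-8 cm)³ = 2.389 × 10^-23 cm³.
ρ = Z·M/(N_A·a³) = 2 × 52.00 / (6.022 × 10²³ × 2.389 × 10^-23) = 7.230 g/cm³ = 7230 kg/m³.

7230 kg/m³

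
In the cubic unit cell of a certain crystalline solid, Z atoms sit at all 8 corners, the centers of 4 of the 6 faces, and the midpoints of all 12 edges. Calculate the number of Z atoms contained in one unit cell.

Corner atoms are shared by 8 cells (1/8 each), face atoms by 2 (1/2 each), edge atoms by 4 (1/4 each).
Net atoms = 8 × 1/8 + 4 × 1/2 + 12 × 1/4 = 1 + 2 + 3 = 6.

6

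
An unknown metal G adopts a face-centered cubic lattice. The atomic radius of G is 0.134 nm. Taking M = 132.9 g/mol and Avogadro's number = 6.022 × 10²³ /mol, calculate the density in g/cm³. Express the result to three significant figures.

In an FCC lattice, atoms touch along the face diagonal, so √2·a = 4r, giving a = 0.3790 nm = 3.790 × 10^-8 cm.
With Z = 4, ρ = Z·M/(N_A·a³) = 4 × 132.9 / (6.022 × 10²³ × 5.444 × 10^-23) = 16.21 g/cm³.

16.2 g/cm³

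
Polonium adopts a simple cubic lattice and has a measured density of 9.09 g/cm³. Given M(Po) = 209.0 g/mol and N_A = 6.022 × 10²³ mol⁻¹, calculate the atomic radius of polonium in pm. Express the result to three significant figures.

For a simple cubic cell (Z = 1), a³ = Z·M/(N_A·ρ) = 1 × 209.0 / (6.022 × 10²³ × 9.090) = 3.818 × 10^-23 cm³, so a = 3.367 × 10^-8 cm = 336.7 pm.
Atoms touch along the cell edge, so a = 2r, so r = 0.5000 × a = 168 pm.

168 pm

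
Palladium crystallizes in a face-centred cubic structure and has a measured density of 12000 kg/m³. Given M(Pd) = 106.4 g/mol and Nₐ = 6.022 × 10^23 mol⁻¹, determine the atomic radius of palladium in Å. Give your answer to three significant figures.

1.38 Å

For an FCC cell (Z = 4), a³ = Z·M/(N_A·ρ) = 4 × 106.4 / (6.022 × 10²³ × 12.00) = 5.890 × 10^-23 cm³, so a = 3.891 × 10^-8 cm = 3.891 Å.
Atoms touch along the face diagonal, so √2·a = 4r, so r = 0.3536 × a = 1.38 Å.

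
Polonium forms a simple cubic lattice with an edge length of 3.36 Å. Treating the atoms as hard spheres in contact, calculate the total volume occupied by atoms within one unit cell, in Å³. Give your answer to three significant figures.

In a simple cubic lattice atoms touch along the cell edge, so a = 2r, so r = 0.5000a = 1.680 Å.
V_atoms = Z × (4/3)πr³ = 1 × (4/3)π × (1.680)³ = 19.9 Å³.

19.9 Å³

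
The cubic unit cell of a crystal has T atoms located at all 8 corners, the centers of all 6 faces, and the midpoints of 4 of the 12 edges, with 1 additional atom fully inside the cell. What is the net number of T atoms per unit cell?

6

Corner atoms are shared by 8 cells (1/8 each), face atoms by 2 (1/2 each), edge atoms by 4 (1/4 each), interior atoms are unshared.
Net atoms = 8 × 1/8 + 6 × 1/2 + 4 × 1/4 + 1 = 1 + 3 + 1 + 1 = 6.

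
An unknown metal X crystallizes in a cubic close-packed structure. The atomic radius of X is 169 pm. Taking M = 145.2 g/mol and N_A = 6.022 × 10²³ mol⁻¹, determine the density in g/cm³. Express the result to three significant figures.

8.83 g/cm³

In an FCC lattice, atoms touch along the face diagonal, so √2·a = 4r, giving a = 478.0 pm = 4.780 × 10^-8 cm.
With Z = 4, ρ = Z·M/(N_A·a³) = 4 × 145.2 / (6.022 × 10²³ × 1.092 × 10^-22) = 8.831 g/cm³.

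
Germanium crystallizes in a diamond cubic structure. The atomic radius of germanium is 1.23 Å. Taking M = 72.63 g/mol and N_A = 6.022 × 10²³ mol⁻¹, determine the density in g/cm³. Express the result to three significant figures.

5.26 g/cm³

In a diamond cubic lattice, nearest neighbors lie along the body diagonal with √3·a = 8r, giving a = 5.681 Å = 5.681 × 10^-8 cm.
With Z = 8, ρ = Z·M/(N_A·a³) = 8 × 72.63 / (6.022 × 10²³ × 1.834 × 10^-22) = 5.262 g/cm³.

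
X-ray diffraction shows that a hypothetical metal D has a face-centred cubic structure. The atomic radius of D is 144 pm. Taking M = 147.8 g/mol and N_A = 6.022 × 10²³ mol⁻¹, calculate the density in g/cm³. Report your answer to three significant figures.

In an FCC lattice, atoms touch along the face diagonal, so √2·a = 4r, giving a = 407.3 pm = 4.073 × 10^-8 cm.
With Z = 4, ρ = Z·M/(N_A·a³) = 4 × 147.8 / (6.022 × 10²³ × 6.757 × 10^-23) = 14.53 g/cm³.

14.5 g/cm³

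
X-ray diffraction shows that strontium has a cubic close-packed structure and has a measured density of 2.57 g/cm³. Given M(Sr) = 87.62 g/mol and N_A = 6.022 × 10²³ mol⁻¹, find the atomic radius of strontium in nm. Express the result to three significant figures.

0.216 nm

For an FCC cell (Z = 4), a³ = Z·M/(N_A·ρ) = 4 × 87.62 / (6.022 × 10²³ × 2.570) = 2.265 × 10^-22 cm³, so a = 6.095 × 10^-8 cm = 0.6095 nm.
Atoms touch along the face diagonal, so √2·a = 4r, so r = 0.3536 × a = 0.216 nm.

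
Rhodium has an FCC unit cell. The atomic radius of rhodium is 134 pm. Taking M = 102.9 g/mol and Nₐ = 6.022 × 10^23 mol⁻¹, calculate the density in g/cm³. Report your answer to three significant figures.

In an FCC lattice, atoms touch along the face diagonal, so √2·a = 4r, giving a = 379.0 pm = 3.790 × 10^-8 cm.
With Z = 4, ρ = Z·M/(N_A·a³) = 4 × 102.9 / (6.022 × 10²³ × 5.444 × 10^-23) = 12.55 g/cm³.

12.6 g/cm³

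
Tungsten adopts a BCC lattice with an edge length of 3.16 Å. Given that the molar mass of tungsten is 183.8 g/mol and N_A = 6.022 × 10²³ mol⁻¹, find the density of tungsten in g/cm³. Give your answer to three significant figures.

19.3 g/cm³

A BCC unit cell contains Z = 2 atoms.
Cell volume: a³ = (3.16 Å)³ = (3.160 × 10^-8 cm)³ = 3.155 × 10^-23 cm³.
ρ = Z·M/(N_A·a³) = 2 × 183.8 / (6.022 × 10²³ × 3.155 × 10^-23) = 19.35 g/cm³.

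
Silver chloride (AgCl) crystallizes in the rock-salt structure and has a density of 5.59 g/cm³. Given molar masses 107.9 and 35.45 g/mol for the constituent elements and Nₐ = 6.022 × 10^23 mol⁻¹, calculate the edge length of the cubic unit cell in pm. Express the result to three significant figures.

554 pm

M(AgCl) = 143.35 g/mol; Z = 4 formula units per cell.
a³ = Z·M/(N_A·ρ) = 4 × 143.35 / (6.022 × 10²³ × 5.59) = 1.703 × 10^-22 cm³, so a = 5.543 × 10^-8 cm = 554 pm.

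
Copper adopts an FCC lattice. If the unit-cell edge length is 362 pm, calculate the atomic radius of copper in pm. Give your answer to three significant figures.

In an FCC lattice, atoms touch along the face diagonal, so √2·a = 4r.
r = √2·a/4 = 1.4142 × 362 / 4 = 128 pm.

128 pm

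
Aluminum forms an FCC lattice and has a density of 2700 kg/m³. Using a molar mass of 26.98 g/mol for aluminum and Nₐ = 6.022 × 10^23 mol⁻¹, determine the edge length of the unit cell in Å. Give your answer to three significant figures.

4.05 Å

With Z = 4 atoms per FCC cell, a³ = Z·M/(N_A·ρ) = 4 × 26.98 / (6.022 × 10²³ × 2.700 g/cm³) = 6.637 × 10^-23 cm³.
a = (6.637 × 10^-23)^(1/3) = 4.049 × 10^-8 cm = 4.05 Å.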